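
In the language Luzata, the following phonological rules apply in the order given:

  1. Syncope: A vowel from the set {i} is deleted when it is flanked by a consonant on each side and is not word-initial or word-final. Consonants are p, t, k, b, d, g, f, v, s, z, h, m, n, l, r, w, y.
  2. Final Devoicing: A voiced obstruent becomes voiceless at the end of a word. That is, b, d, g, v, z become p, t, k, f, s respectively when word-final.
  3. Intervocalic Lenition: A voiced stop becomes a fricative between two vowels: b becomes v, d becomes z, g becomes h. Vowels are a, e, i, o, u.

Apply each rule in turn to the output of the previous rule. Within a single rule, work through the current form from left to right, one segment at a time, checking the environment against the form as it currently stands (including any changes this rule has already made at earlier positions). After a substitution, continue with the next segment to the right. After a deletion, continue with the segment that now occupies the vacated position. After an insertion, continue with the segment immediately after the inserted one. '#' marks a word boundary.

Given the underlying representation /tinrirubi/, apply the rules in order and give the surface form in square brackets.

1 Syncope: [tinrirubi] → [tnrrubi]
2 Final Devoicing: no change — [tnrrubi]
3 Intervocalic Lenition: [tnrrubi] → [tnrruvi]

[tnrruvi]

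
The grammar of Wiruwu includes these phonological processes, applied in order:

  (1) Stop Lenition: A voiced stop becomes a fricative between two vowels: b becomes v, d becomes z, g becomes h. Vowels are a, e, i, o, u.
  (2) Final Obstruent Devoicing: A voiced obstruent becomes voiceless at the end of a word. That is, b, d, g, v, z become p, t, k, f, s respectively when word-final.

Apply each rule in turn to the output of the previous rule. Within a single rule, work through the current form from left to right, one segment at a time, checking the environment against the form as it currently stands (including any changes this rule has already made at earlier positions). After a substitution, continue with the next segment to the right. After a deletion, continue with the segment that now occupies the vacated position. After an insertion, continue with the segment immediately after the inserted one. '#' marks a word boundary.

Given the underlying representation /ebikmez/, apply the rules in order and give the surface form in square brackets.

(1) Stop Lenition: [ebikmez] → [evikmez]
(2) Final Obstruent Devoicing: [evikmez] → [evikmes]

[evikmes]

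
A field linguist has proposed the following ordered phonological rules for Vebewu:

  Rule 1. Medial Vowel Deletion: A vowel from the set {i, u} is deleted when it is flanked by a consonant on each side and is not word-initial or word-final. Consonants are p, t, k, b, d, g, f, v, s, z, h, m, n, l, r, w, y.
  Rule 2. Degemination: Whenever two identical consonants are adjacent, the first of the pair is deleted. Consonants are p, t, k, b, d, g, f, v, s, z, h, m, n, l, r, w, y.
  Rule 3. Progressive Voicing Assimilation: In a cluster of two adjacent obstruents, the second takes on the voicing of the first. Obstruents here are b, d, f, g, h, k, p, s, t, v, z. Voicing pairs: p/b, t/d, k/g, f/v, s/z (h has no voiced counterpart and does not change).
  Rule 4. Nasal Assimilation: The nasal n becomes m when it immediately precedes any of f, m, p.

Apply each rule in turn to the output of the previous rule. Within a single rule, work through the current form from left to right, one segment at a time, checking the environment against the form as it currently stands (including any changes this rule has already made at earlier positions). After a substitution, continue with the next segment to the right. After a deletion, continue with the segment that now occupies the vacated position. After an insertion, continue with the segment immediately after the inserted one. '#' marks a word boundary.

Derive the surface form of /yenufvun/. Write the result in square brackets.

[yemffn]

Rule 1 Medial Vowel Deletion: [yenufvun] → [yenfvn]
Rule 2 Degemination: no change — [yenfvn]
Rule 3 Progressive Voicing Assimilation: [yenfvn] → [yenffn]
Rule 4 Nasal Assimilation: [yenffn] → [yemffn]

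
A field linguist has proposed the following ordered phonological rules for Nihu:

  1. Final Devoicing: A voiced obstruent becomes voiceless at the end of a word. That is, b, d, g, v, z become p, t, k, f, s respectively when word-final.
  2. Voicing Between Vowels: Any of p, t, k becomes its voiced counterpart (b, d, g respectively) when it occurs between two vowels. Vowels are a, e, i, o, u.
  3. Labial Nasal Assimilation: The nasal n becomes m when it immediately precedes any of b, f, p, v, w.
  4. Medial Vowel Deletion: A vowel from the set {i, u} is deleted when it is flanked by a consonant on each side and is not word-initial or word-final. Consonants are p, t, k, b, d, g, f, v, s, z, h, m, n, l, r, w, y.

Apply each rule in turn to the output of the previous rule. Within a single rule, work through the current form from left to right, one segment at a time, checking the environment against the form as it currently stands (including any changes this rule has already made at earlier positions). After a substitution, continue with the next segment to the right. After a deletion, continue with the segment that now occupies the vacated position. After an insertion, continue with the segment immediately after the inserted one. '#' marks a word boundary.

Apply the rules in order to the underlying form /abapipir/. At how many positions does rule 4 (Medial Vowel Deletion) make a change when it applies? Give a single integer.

2

1 Final Devoicing: no change — [abapipir]
2 Voicing Between Vowels: [abapipir] → [ababibir]
3 Labial Nasal Assimilation: no change — [ababibir]
4 Medial Vowel Deletion: [ababibir] → [ababbr]
Rule 4 changed 2 position(s).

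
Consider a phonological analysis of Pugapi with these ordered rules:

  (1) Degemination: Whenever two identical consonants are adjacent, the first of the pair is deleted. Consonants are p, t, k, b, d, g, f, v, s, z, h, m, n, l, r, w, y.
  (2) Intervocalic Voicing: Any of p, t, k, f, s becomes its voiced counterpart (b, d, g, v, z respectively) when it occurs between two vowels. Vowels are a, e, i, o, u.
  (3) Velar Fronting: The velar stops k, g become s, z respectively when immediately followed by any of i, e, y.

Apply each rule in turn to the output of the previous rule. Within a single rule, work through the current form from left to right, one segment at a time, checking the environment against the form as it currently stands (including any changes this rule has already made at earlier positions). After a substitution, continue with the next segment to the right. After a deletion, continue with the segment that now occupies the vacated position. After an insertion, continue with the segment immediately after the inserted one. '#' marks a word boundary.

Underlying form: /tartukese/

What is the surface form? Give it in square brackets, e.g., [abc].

(1) Degemination: no change — [tartukese]
(2) Intervocalic Voicing: [tartukese] → [tartugeze]
(3) Velar Fronting: [tartugeze] → [tartuzeze]

[tartuzeze]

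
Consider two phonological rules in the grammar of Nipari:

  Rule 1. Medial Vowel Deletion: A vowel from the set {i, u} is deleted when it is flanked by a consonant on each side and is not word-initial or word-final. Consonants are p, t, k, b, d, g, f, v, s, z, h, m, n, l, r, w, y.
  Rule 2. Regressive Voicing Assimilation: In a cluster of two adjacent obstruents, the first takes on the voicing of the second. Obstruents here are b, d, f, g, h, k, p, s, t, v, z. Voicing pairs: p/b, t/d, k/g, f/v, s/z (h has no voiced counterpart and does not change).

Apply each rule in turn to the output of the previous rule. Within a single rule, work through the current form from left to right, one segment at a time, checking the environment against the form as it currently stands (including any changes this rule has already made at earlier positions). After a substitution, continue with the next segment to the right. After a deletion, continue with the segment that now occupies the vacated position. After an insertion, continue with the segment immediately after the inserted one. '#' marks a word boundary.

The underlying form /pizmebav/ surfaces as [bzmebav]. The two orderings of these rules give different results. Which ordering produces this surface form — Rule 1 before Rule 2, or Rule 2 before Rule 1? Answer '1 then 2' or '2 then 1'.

1 then 2

Order 1 then 2:
  1 Medial Vowel Deletion: [pizmebav] → [pzmebav]
  2 Regressive Voicing Assimilation: [pzmebav] → [bzmebav]
  result: [bzmebav]
Order 2 then 1:
  2 Regressive Voicing Assimilation: no change — [pizmebav]
  1 Medial Vowel Deletion: [pizmebav] → [pzmebav]
  result: [pzmebav]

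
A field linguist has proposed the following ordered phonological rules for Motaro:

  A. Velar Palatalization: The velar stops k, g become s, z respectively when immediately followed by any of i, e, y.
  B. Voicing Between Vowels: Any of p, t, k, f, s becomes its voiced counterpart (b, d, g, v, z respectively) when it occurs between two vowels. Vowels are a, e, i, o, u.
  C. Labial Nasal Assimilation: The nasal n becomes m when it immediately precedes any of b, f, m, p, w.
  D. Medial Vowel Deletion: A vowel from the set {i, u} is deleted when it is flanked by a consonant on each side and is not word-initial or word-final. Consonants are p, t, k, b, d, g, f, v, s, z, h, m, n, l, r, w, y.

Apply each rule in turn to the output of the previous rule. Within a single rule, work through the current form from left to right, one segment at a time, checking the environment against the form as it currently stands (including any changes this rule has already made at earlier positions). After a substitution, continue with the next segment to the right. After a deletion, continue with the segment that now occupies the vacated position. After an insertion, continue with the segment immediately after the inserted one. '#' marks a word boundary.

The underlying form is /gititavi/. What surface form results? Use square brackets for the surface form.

[zddavi]

A Velar Palatalization: [gititavi] → [zititavi]
B Voicing Between Vowels: [zititavi] → [zididavi]
C Labial Nasal Assimilation: no change — [zididavi]
D Medial Vowel Deletion: [zididavi] → [zddavi]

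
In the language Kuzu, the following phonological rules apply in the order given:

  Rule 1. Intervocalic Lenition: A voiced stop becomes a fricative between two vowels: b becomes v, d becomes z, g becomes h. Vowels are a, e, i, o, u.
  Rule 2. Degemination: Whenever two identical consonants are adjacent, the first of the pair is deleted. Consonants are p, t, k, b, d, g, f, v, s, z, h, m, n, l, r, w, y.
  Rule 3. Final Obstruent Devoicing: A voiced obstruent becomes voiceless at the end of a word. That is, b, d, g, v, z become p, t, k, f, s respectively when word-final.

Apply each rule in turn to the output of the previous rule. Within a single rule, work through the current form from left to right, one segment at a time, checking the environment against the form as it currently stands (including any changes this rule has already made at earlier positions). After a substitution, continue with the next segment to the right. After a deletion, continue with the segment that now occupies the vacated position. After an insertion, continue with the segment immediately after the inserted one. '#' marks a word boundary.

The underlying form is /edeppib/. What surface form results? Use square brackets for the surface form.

[ezepip]

Rule 1 Intervocalic Lenition: [edeppib] → [ezeppib]
Rule 2 Degemination: [ezeppib] → [ezepib]
Rule 3 Final Obstruent Devoicing: [ezepib] → [ezepip]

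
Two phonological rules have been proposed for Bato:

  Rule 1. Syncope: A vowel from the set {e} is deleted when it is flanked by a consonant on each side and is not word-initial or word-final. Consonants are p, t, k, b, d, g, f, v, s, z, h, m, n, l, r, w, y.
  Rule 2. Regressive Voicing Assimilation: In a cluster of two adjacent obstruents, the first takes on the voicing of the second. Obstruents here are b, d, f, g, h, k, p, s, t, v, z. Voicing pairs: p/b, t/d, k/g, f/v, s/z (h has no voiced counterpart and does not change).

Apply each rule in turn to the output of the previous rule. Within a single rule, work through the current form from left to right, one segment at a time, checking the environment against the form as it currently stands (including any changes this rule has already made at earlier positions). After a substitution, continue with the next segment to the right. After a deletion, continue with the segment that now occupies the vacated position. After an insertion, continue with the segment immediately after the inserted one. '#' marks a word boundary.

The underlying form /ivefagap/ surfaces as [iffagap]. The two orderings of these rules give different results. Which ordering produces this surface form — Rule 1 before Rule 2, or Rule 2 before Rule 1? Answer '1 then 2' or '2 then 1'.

Order 1 then 2:
  1 Syncope: [ivefagap] → [ivfagap]
  2 Regressive Voicing Assimilation: [ivfagap] → [iffagap]
  result: [iffagap]
Order 2 then 1:
  2 Regressive Voicing Assimilation: no change — [ivefagap]
  1 Syncope: [ivefagap] → [ivfagap]
  result: [ivfagap]

1 then 2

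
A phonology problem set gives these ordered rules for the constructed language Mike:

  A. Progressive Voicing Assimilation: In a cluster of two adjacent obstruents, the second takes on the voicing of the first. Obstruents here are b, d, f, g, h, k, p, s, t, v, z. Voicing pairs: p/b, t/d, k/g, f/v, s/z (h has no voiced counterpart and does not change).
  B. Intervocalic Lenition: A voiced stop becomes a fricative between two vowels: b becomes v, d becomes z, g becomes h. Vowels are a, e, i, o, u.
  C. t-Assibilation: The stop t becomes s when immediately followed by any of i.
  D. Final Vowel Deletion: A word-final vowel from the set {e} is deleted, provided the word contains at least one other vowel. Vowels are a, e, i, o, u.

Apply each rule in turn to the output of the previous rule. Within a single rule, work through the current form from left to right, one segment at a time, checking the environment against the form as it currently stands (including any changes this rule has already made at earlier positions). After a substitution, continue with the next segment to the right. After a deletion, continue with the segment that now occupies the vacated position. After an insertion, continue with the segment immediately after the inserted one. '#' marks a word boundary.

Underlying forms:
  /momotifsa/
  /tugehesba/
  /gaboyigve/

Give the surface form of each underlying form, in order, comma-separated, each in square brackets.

[momosifsa], [tuhehespa], [gavoyigv]

/momotifsa/:
  A Progressive Voicing Assimilation: no change — [momotifsa]
  B Intervocalic Lenition: no change — [momotifsa]
  C t-Assibilation: [momotifsa] → [momosifsa]
  D Final Vowel Deletion: no change — [momosifsa]
/tugehesba/:
  A Progressive Voicing Assimilation: [tugehesba] → [tugehespa]
  B Intervocalic Lenition: [tugehespa] → [tuhehespa]
  C t-Assibilation: no change — [tuhehespa]
  D Final Vowel Deletion: no change — [tuhehespa]
/gaboyigve/:
  A Progressive Voicing Assimilation: no change — [gaboyigve]
  B Intervocalic Lenition: [gaboyigve] → [gavoyigve]
  C t-Assibilation: no change — [gavoyigve]
  D Final Vowel Deletion: [gavoyigve] → [gavoyigv]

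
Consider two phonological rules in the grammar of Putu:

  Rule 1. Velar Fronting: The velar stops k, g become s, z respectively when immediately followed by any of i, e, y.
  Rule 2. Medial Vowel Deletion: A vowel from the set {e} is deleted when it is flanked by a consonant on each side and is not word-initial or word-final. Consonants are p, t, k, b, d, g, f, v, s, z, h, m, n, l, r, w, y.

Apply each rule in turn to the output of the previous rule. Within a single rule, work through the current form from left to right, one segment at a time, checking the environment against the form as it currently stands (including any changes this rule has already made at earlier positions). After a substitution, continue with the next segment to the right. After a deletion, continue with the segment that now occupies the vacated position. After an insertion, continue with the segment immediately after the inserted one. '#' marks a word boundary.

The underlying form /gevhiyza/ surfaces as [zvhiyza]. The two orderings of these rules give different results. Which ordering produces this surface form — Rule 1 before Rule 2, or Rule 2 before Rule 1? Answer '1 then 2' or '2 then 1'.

Order 1 then 2:
  1 Velar Fronting: [gevhiyza] → [zevhiyza]
  2 Medial Vowel Deletion: [zevhiyza] → [zvhiyza]
  result: [zvhiyza]
Order 2 then 1:
  2 Medial Vowel Deletion: [gevhiyza] → [gvhiyza]
  1 Velar Fronting: no change — [gvhiyza]
  result: [gvhiyza]

1 then 2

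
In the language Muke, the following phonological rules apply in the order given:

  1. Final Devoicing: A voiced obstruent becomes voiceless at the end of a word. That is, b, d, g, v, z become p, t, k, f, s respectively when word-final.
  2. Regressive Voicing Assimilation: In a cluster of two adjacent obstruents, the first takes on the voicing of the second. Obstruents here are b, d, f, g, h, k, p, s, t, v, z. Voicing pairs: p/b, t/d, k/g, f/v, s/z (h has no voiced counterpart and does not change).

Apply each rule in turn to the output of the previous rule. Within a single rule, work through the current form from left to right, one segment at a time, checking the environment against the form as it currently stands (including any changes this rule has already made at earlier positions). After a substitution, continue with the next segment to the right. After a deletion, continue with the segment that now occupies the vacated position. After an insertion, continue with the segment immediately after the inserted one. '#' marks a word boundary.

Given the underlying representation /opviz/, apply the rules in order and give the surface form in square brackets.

1 Final Devoicing: [opviz] → [opvis]
2 Regressive Voicing Assimilation: [opvis] → [obvis]

[obvis]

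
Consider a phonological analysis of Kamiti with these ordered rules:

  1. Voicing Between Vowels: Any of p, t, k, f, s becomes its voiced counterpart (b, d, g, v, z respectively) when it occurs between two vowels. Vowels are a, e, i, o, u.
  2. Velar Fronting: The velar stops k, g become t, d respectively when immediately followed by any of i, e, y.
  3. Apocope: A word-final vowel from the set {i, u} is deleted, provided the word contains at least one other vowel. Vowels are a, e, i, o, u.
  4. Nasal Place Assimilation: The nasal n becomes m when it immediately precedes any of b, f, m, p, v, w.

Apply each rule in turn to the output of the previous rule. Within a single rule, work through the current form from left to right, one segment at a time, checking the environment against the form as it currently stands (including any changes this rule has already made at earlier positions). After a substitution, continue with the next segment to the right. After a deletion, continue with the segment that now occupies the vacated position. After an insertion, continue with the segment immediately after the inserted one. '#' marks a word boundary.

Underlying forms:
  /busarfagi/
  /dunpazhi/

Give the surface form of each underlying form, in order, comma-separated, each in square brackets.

/busarfagi/:
  1 Voicing Between Vowels: [busarfagi] → [buzarfagi]
  2 Velar Fronting: [buzarfagi] → [buzarfadi]
  3 Apocope: [buzarfadi] → [buzarfad]
  4 Nasal Place Assimilation: no change — [buzarfad]
/dunpazhi/:
  1 Voicing Between Vowels: no change — [dunpazhi]
  2 Velar Fronting: no change — [dunpazhi]
  3 Apocope: [dunpazhi] → [dunpazh]
  4 Nasal Place Assimilation: [dunpazh] → [dumpazh]

[buzarfad], [dumpazh]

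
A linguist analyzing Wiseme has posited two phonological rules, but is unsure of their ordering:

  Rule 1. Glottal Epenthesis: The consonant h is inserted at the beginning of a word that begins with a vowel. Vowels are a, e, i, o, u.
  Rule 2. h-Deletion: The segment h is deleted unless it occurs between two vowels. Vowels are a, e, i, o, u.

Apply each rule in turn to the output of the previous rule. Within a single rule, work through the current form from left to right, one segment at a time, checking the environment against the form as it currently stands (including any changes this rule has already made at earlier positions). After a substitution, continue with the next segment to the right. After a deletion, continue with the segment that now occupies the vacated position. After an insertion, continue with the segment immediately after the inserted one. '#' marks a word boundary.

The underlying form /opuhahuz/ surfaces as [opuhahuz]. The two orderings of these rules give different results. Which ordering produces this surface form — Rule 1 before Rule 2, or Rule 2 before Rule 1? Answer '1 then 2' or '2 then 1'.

1 then 2

Order 1 then 2:
  1 Glottal Epenthesis: [opuhahuz] → [hopuhahuz]
  2 h-Deletion: [hopuhahuz] → [opuhahuz]
  result: [opuhahuz]
Order 2 then 1:
  2 h-Deletion: no change — [opuhahuz]
  1 Glottal Epenthesis: [opuhahuz] → [hopuhahuz]
  result: [hopuhahuz]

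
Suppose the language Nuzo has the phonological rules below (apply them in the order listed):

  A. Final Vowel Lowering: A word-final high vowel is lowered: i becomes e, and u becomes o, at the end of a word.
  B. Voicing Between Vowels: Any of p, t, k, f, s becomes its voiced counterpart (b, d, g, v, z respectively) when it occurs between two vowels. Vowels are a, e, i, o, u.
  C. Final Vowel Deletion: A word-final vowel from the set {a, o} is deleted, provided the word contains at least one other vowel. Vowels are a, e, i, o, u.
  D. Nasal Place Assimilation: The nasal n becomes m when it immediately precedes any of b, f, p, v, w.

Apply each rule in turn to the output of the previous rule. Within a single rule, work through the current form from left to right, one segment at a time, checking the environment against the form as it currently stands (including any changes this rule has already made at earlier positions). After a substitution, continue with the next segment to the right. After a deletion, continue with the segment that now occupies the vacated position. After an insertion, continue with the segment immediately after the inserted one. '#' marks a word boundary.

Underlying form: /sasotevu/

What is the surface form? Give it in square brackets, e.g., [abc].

[sazodev]

A Final Vowel Lowering: [sasotevu] → [sasotevo]
B Voicing Between Vowels: [sasotevo] → [sazodevo]
C Final Vowel Deletion: [sazodevo] → [sazodev]
D Nasal Place Assimilation: no change — [sazodev]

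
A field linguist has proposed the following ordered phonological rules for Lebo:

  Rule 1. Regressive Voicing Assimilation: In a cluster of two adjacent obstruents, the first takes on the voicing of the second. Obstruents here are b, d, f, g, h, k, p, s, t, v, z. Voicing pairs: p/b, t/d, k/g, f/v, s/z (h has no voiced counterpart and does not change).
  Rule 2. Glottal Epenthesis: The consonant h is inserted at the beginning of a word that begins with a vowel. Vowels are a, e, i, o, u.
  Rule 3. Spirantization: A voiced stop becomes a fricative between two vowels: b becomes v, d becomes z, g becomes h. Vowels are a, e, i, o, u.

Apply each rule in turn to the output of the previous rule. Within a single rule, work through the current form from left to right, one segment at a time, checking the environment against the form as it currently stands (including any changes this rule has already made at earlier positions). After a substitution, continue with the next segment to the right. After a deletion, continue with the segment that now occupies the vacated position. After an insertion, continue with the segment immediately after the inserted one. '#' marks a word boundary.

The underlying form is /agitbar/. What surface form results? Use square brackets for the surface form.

[hahidbar]

Rule 1 Regressive Voicing Assimilation: [agitbar] → [agidbar]
Rule 2 Glottal Epenthesis: [agidbar] → [hagidbar]
Rule 3 Spirantization: [hagidbar] → [hahidbar]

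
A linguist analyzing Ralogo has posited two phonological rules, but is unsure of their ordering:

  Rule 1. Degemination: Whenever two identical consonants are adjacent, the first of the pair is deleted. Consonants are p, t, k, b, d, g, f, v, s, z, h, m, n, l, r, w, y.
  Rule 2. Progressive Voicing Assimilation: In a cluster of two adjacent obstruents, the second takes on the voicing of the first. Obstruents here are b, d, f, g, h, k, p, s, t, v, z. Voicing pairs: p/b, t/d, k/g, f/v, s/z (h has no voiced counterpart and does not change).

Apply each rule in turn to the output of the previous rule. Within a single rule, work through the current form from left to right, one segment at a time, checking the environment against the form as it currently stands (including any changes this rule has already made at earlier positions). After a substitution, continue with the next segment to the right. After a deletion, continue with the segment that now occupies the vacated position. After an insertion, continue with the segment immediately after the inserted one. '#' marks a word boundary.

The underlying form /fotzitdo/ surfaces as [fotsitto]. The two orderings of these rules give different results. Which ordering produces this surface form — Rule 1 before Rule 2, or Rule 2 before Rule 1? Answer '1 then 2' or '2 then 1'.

1 then 2

Order 1 then 2:
  1 Degemination: no change — [fotzitdo]
  2 Progressive Voicing Assimilation: [fotzitdo] → [fotsitto]
  result: [fotsitto]
Order 2 then 1:
  2 Progressive Voicing Assimilation: [fotzitdo] → [fotsitto]
  1 Degemination: [fotsitto] → [fotsito]
  result: [fotsito]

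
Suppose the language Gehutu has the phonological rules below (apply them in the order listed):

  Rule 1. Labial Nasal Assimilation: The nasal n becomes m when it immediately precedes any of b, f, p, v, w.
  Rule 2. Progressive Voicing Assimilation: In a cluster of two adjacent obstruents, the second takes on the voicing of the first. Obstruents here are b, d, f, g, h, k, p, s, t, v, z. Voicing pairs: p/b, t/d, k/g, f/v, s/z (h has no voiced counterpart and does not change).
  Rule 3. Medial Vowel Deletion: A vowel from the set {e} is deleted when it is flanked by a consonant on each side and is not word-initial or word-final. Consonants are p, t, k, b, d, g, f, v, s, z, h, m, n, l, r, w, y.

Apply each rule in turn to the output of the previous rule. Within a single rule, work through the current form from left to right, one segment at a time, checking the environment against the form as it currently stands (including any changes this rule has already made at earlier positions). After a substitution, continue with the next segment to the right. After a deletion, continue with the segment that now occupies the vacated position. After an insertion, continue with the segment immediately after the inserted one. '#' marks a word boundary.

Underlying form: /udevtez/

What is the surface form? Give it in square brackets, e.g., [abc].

[udvdz]

Rule 1 Labial Nasal Assimilation: no change — [udevtez]
Rule 2 Progressive Voicing Assimilation: [udevtez] → [udevdez]
Rule 3 Medial Vowel Deletion: [udevdez] → [udvdz]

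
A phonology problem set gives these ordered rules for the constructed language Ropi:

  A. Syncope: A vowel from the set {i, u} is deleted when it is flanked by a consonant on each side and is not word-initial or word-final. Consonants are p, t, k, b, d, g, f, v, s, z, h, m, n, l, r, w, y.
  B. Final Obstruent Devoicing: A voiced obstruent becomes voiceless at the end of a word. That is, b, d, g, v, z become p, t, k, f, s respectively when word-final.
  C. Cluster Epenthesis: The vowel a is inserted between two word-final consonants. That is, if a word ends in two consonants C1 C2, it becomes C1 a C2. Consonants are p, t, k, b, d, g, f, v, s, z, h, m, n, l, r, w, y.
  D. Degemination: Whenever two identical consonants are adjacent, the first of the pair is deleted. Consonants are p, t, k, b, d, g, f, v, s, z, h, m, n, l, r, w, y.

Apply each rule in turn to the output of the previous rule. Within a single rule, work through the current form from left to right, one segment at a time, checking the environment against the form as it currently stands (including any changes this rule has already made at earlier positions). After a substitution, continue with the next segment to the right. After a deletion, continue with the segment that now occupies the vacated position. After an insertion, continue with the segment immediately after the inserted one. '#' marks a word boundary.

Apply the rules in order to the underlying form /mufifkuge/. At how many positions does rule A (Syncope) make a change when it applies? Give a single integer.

A Syncope: [mufifkuge] → [mffkge]
B Final Obstruent Devoicing: no change — [mffkge]
C Cluster Epenthesis: no change — [mffkge]
D Degemination: [mffkge] → [mfkge]
Rule A changed 3 position(s).

3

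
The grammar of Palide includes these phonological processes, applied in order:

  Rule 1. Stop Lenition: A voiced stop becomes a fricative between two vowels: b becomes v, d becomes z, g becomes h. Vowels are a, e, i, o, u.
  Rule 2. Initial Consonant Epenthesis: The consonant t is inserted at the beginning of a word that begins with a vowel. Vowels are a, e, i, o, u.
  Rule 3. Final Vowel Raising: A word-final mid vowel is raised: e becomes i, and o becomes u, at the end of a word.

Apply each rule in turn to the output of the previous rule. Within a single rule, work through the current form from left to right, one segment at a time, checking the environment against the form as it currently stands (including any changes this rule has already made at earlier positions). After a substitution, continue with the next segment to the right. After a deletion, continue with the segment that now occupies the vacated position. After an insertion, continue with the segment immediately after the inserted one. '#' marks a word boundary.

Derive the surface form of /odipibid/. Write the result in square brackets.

[tozipivid]

Rule 1 Stop Lenition: [odipibid] → [ozipivid]
Rule 2 Initial Consonant Epenthesis: [ozipivid] → [tozipivid]
Rule 3 Final Vowel Raising: no change — [tozipivid]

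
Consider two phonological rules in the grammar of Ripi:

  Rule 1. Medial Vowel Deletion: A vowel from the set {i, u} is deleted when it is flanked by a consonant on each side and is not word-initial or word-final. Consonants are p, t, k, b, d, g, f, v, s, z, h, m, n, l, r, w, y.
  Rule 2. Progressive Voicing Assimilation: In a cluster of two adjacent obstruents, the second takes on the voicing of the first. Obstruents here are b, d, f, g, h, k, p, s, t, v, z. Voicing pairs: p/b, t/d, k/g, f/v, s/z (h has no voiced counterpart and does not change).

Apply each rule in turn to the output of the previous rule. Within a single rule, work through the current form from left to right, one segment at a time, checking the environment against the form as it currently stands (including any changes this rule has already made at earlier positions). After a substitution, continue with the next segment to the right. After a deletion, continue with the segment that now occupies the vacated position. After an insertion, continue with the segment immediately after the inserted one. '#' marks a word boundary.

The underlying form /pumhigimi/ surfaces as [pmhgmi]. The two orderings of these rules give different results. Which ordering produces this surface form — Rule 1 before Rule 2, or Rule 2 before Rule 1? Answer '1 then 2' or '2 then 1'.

2 then 1

Order 1 then 2:
  1 Medial Vowel Deletion: [pumhigimi] → [pmhgmi]
  2 Progressive Voicing Assimilation: [pmhgmi] → [pmhkmi]
  result: [pmhkmi]
Order 2 then 1:
  2 Progressive Voicing Assimilation: no change — [pumhigimi]
  1 Medial Vowel Deletion: [pumhigimi] → [pmhgmi]
  result: [pmhgmi]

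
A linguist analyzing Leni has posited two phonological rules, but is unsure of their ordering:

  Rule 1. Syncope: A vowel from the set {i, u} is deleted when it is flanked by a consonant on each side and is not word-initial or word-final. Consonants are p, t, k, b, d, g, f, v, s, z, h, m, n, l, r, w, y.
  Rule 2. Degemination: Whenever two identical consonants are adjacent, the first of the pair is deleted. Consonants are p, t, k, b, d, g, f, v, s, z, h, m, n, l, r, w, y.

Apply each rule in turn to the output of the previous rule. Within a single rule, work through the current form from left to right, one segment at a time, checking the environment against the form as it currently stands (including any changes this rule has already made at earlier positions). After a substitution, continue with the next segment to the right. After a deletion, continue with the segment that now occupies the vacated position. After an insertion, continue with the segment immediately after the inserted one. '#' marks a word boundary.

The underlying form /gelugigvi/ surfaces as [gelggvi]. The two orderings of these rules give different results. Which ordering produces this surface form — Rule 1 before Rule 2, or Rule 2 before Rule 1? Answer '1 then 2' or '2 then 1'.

Order 1 then 2:
  1 Syncope: [gelugigvi] → [gelggvi]
  2 Degemination: [gelggvi] → [gelgvi]
  result: [gelgvi]
Order 2 then 1:
  2 Degemination: no change — [gelugigvi]
  1 Syncope: [gelugigvi] → [gelggvi]
  result: [gelggvi]

2 then 1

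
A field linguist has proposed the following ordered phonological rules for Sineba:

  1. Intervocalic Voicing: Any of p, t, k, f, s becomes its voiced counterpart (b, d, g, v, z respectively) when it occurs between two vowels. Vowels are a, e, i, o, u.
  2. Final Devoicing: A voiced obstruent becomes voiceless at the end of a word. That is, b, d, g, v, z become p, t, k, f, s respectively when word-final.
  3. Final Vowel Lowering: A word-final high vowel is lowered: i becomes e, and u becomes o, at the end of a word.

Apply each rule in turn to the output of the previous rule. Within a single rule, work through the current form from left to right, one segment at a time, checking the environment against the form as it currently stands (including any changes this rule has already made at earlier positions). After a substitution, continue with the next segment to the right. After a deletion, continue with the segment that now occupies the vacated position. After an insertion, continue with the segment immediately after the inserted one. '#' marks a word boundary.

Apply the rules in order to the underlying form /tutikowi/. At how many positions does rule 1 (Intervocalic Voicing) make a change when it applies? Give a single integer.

2

1 Intervocalic Voicing: [tutikowi] → [tudigowi]
2 Final Devoicing: no change — [tudigowi]
3 Final Vowel Lowering: [tudigowi] → [tudigowe]
Rule 1 changed 2 position(s).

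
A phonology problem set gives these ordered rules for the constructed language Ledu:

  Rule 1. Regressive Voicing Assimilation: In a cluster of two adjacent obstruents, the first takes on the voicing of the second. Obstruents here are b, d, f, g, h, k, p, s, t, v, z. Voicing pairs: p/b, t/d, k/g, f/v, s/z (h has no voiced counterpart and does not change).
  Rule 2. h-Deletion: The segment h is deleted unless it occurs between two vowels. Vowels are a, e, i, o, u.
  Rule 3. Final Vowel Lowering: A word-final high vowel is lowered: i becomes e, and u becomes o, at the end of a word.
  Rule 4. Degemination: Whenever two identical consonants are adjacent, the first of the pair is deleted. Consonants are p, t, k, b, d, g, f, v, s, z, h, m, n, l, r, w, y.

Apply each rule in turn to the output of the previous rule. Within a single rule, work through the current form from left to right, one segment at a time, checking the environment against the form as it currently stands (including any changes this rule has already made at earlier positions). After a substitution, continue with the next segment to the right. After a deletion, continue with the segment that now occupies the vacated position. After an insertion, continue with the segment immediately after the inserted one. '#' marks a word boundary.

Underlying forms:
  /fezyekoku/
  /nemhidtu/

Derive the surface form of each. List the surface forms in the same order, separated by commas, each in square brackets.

[fezyekoko], [nemito]

/fezyekoku/:
  Rule 1 Regressive Voicing Assimilation: no change — [fezyekoku]
  Rule 2 h-Deletion: no change — [fezyekoku]
  Rule 3 Final Vowel Lowering: [fezyekoku] → [fezyekoko]
  Rule 4 Degemination: no change — [fezyekoko]
/nemhidtu/:
  Rule 1 Regressive Voicing Assimilation: [nemhidtu] → [nemhittu]
  Rule 2 h-Deletion: [nemhittu] → [nemittu]
  Rule 3 Final Vowel Lowering: [nemittu] → [nemitto]
  Rule 4 Degemination: [nemitto] → [nemito]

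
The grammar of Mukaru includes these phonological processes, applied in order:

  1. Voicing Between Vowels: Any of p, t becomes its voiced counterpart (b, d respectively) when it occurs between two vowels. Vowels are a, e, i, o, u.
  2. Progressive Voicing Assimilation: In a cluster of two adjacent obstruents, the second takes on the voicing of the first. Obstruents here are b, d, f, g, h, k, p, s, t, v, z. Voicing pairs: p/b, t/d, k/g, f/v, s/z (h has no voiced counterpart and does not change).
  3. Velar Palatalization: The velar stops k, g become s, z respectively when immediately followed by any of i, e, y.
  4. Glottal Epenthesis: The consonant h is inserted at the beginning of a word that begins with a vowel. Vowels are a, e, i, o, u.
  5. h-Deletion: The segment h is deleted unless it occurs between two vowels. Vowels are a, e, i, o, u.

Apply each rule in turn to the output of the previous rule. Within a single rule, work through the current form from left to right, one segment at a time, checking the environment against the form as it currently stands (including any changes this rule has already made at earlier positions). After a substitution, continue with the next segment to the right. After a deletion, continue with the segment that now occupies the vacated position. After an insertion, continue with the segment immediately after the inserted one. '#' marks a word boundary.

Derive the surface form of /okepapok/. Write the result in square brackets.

1 Voicing Between Vowels: [okepapok] → [okebabok]
2 Progressive Voicing Assimilation: no change — [okebabok]
3 Velar Palatalization: [okebabok] → [osebabok]
4 Glottal Epenthesis: [osebabok] → [hosebabok]
5 h-Deletion: [hosebabok] → [osebabok]

[osebabok]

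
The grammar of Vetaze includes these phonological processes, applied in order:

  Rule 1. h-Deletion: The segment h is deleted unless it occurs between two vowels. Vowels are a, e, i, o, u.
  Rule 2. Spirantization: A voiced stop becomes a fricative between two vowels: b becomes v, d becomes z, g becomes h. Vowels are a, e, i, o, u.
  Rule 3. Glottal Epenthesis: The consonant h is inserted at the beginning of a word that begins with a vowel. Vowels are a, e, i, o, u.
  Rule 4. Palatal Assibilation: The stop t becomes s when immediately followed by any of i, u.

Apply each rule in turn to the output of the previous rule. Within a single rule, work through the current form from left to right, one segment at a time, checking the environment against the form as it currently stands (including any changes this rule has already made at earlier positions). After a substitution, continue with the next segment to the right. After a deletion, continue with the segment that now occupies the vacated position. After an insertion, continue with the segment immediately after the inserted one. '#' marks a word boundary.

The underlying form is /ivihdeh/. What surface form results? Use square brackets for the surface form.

Rule 1 h-Deletion: [ivihdeh] → [ivide]
Rule 2 Spirantization: [ivide] → [ivize]
Rule 3 Glottal Epenthesis: [ivize] → [hivize]
Rule 4 Palatal Assibilation: no change — [hivize]

[hivize]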